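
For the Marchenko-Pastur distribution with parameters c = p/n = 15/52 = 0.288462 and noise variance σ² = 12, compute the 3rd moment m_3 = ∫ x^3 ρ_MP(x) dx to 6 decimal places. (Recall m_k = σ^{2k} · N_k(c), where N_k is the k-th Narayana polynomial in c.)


E[X³] = σ⁶ (1 + 3c + c²) (third MP moment). With σ² = 12 (so σ⁶ = 1728) and c = 15/52 = 0.288462: E[X³] = 1728 · (1 + 3·0.288462 + (0.288462)²) = 1728 · 1.948595.

So E[X^3] = 3367.171598.


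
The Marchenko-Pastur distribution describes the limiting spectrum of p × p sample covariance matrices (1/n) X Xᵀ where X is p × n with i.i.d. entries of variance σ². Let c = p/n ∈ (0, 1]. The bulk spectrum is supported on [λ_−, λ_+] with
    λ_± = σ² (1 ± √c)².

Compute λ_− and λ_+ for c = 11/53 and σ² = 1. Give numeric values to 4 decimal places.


c = 11/53 = 0.207547; √c = 0.455573.
λ_− = σ² (1 − √c)² = 1 · (1 − 0.455573)² = 1 · (0.544427)² = 0.296400.
λ_+ = σ² (1 + √c)² = 1 · (1 + 0.455573)² = 1 · (1.455573)² = 2.118694.

Rounded to 4 decimal places: λ_− ≈ 0.2964, λ_+ ≈ 2.1187.


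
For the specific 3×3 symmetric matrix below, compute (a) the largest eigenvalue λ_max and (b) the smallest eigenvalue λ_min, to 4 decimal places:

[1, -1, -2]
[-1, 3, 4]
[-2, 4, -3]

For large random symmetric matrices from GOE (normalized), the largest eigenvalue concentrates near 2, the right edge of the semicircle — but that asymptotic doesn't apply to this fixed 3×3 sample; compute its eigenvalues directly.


Since M is real symmetric, all three eigenvalues are real; they are the roots of det(λI − M) = λ³ − (tr M) λ² + s λ − det M, where s is the sum of the principal 2×2 minors.
tr M = 1 + 3 + (-3) = 1.
s = (1·3 − (-1)²) + (1·(-3) − (-2)²) + (3·(-3) − 4²) = 2 + (-7) + (-25) = -30.
det M (expand along row 1) = 1·(-25) − (-1)·11 + (-2)·2 = -18.
Characteristic polynomial: λ³ − λ² − 30λ + 18 = 0.
Substitute λ = y + (tr M)/3 = y + 0.333333 to remove the quadratic term: y³ + p·y + q = 0 with p = s − (tr M)²/3 = -30.333333 and q = −2(tr M)³/27 + (tr M)·s/3 − det M = 7.925926.
Three real roots ⇒ use the trigonometric (Viète) form: r = 2√(−p/3) = 6.359595, φ = arccos(3q/(p·r)) = arccos(-0.123260) = 1.694370 rad.
y_k = r·cos(φ/3 − 2πk/3) for k = 0, 1, 2 gives y = 5.371956, 0.261886, -5.633842.
λ_k = y_k + 0.333333 gives λ = 5.7053, 0.5952, -5.3005 (check: the sum is 1.0000 = tr M).

Hence λ_max = 5.7053 and λ_min = -5.3005.


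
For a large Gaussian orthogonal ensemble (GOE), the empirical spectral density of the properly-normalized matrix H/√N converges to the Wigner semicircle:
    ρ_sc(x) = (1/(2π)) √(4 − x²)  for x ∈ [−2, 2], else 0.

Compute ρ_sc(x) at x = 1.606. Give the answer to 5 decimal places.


ρ_sc(x) = (1/(2π)) √(4 − x²). With x = 1.606:
  4 − x² = 4 − (1.606)² = 4 − 2.579236 = 1.420764.
  √(4 − x²) = 1.191958.
  1/(2π) = 0.159155.
  ρ_sc(1.606) = 0.159155 · 1.191958 = 0.189706.

Rounded to 5 decimal places: ρ_sc(1.606) ≈ 0.18971.


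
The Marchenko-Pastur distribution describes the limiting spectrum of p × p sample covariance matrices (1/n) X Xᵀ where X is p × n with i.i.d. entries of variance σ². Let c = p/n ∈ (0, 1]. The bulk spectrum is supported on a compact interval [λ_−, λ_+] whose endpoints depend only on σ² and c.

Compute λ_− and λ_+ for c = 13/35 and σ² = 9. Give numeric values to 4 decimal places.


c = 13/35 = 0.371429; √c = 0.609449.
λ_− = σ² (1 − √c)² = 9 · (1 − 0.609449)² = 9 · (0.390551)² = 1.372768.
λ_+ = σ² (1 + √c)² = 9 · (1 + 0.609449)² = 9 · (1.609449)² = 23.312946.

Rounded to 4 decimal places: λ_− ≈ 1.3728, λ_+ ≈ 23.3129.


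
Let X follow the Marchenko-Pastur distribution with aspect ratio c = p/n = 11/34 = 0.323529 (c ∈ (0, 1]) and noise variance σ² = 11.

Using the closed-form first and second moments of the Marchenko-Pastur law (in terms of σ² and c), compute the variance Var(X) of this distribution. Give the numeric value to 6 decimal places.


Recall the MP moments m_1 = E[X] = σ² and m_2 = E[X²] = σ⁴ (1 + c).
m_1 = E[X] = σ² = 11, so m_1² = 121.
m_2 = E[X²] = σ⁴ (1 + c) = 121 · (1 + 0.323529) = 121 · 1.323529 = 160.147059.
(Note m_2 − m_1² simplifies to c · σ⁴ = 0.323529 · 121.)

Var(X) = m_2 − m_1² = 160.147059 − 121 = 39.147059.


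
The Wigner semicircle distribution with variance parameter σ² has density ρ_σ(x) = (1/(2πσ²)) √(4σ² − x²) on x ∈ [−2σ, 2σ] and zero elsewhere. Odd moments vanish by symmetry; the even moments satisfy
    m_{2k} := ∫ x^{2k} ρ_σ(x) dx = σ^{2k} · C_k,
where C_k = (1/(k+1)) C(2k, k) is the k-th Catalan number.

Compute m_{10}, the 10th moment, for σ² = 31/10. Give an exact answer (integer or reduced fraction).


By the scaled semicircle moment identity, m_{2k} = σ^{2k} · C_k with k = 5.
C_5 = (1/(k+1)) · C(2k, k) = (1/6) · C(10, 5) = (1/6) · 252 = 42.
σ^{2k} = (σ²)^k = (31/10)^5 = 28629151/100000.

Therefore m_{10} = σ^{10} · C_5 = (28629151/100000) · 42 = 601212171/50000.


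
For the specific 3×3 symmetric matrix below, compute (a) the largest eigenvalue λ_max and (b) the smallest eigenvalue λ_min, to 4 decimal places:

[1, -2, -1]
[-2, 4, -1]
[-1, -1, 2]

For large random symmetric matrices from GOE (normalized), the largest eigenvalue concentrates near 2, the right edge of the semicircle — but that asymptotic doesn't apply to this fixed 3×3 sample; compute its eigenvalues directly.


Since M is real symmetric, all three eigenvalues are real; they are the roots of det(λI − M) = λ³ − (tr M) λ² + s λ − det M, where s is the sum of the principal 2×2 minors.
tr M = 1 + 4 + 2 = 7.
s = (1·4 − (-2)²) + (1·2 − (-1)²) + (4·2 − (-1)²) = 0 + 1 + 7 = 8.
det M (expand along row 1) = 1·7 − (-2)·(-5) + (-1)·6 = -9.
Characteristic polynomial: λ³ − 7λ² + 8λ + 9 = 0.
Substitute λ = y + (tr M)/3 = y + 2.333333 to remove the quadratic term: y³ + p·y + q = 0 with p = s − (tr M)²/3 = -8.333333 and q = −2(tr M)³/27 + (tr M)·s/3 − det M = 2.259259.
Three real roots ⇒ use the trigonometric (Viète) form: r = 2√(−p/3) = 3.333333, φ = arccos(3q/(p·r)) = arccos(-0.244000) = 1.817285 rad.
y_k = r·cos(φ/3 − 2πk/3) for k = 0, 1, 2 gives y = 2.740229, 0.273568, -3.013797.
λ_k = y_k + 2.333333 gives λ = 5.0736, 2.6069, -0.6805 (check: the sum is 7.0000 = tr M).

Hence λ_max = 5.0736 and λ_min = -0.6805.


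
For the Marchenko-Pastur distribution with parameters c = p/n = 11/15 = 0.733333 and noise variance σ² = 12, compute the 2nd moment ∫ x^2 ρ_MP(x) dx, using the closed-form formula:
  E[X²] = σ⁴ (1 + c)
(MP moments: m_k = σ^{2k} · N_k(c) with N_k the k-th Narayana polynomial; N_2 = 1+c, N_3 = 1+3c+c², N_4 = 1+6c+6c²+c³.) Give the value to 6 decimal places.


E[X²] = σ⁴ (1 + c) (second MP moment). With σ² = 12 (so σ⁴ = 144) and c = 11/15 = 0.733333: E[X²] = 144 · (1 + 0.733333) = 144 · 1.733333.

So E[X^2] = 249.600000.


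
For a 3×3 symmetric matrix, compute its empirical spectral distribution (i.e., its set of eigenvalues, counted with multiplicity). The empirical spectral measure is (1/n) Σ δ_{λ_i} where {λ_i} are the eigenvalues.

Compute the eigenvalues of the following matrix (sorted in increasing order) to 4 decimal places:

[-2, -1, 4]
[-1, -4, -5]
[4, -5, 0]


Since M is real symmetric, all three eigenvalues are real; they are the roots of det(λI − M) = λ³ − (tr M) λ² + s λ − det M, where s is the sum of the principal 2×2 minors.
tr M = -2 + (-4) + 0 = -6.
s = ((-2)·(-4) − (-1)²) + ((-2)·0 − 4²) + ((-4)·0 − (-5)²) = 7 + (-16) + (-25) = -34.
det M (expand along row 1) = (-2)·(-25) − (-1)·20 + 4·21 = 154.
Characteristic polynomial: λ³ + 6λ² − 34λ − 154 = 0.
Substitute λ = y + (tr M)/3 = y − 2.000000 to remove the quadratic term: y³ + p·y + q = 0 with p = s − (tr M)²/3 = -46.000000 and q = −2(tr M)³/27 + (tr M)·s/3 − det M = -70.000000.
Three real roots ⇒ use the trigonometric (Viète) form: r = 2√(−p/3) = 7.831560, φ = arccos(3q/(p·r)) = arccos(0.582926) = 0.948472 rad.
y_k = r·cos(φ/3 − 2πk/3) for k = 0, 1, 2 gives y = 7.443406, -1.612965, -5.830442.
λ_k = y_k − 2.000000 gives λ = 5.4434, -3.6130, -7.8304 (check: the sum is -6.0000 = tr M).

Eigenvalues sorted in increasing order: [-7.8304, -3.6130, 5.4434].


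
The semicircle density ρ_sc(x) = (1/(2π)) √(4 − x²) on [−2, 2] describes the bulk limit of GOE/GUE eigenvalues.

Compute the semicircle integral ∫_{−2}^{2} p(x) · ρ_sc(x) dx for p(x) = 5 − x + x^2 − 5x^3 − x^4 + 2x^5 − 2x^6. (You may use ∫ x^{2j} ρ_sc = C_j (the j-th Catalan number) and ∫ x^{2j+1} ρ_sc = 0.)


Write p(x) = Σ a_i x^i, split into monomials and integrate each against ρ_sc separately.
Using ∫ x^{2j} ρ_sc = C_j = (1/(j+1)) C(2j, j) (Catalan numbers) and ∫ x^{2j+1} ρ_sc = 0 (odd monomials vanish by symmetry):
  i = 0 (even): a_0 · C_{0} = 5 · 1 = 5
  i = 1 (odd): ∫ x^1 ρ_sc = 0 (vanishes)
  i = 2 (even): a_2 · C_{1} = 1 · 1 = 1
  i = 3 (odd): ∫ x^3 ρ_sc = 0 (vanishes)
  i = 4 (even): a_4 · C_{2} = -1 · 2 = -2
  i = 5 (odd): ∫ x^5 ρ_sc = 0 (vanishes)
  i = 6 (even): a_6 · C_{3} = -2 · 5 = -10

Summing the contributions: ∫_{−2}^{2} p(x) ρ_sc(x) dx = 5 + 1 + (-2) + (-10) = -6.


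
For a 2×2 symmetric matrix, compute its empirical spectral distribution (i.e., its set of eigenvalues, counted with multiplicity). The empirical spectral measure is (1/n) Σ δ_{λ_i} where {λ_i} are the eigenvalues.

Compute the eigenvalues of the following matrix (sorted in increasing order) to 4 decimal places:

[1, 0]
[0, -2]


Since M is real symmetric, both eigenvalues are real; they are the roots of det(λI − M) = λ² − (tr M) λ + det M.
tr M = 1 + (-2) = -1.
det M = 1·(-2) − 0² = -2 − 0 = -2.
Characteristic polynomial: λ² + λ − 2 = 0.
Discriminant Δ = (tr M)² − 4·det M = 1 − (-8) = 9; √Δ = 3.000000.
λ = (tr M ± √Δ)/2 = (-1 ± 3.000000)/2, giving (tr M − √Δ)/2 = -2.0000 and (tr M + √Δ)/2 = 1.0000.

Eigenvalues sorted in increasing order: [-2.0000, 1.0000].


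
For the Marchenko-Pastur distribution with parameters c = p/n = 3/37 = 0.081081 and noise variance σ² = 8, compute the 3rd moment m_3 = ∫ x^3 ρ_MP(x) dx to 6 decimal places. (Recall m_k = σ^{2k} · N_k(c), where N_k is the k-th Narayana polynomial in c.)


E[X³] = σ⁶ (1 + 3c + c²) (third MP moment). With σ² = 8 (so σ⁶ = 512) and c = 3/37 = 0.081081: E[X³] = 512 · (1 + 3·0.081081 + (0.081081)²) = 512 · 1.249817.

So E[X^3] = 639.906501.


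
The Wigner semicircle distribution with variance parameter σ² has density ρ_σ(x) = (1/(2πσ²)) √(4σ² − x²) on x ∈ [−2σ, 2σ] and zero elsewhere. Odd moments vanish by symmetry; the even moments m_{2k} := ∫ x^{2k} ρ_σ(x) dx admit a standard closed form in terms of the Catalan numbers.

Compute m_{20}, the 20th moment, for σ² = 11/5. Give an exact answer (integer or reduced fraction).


By the scaled semicircle moment identity, m_{2k} = σ^{2k} · C_k with k = 10.
C_10 = (1/(k+1)) · C(2k, k) = (1/11) · C(20, 10) = (1/11) · 184756 = 16796.
σ^{2k} = (σ²)^k = (11/5)^10 = 25937424601/9765625.

Therefore m_{20} = σ^{20} · C_10 = (25937424601/9765625) · 16796 = 435644983598396/9765625.


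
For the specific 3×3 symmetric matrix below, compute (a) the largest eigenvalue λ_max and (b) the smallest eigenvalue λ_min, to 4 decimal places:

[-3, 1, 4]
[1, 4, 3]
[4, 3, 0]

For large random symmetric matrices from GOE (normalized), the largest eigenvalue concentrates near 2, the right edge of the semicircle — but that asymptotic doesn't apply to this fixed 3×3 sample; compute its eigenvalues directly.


Since M is real symmetric, all three eigenvalues are real; they are the roots of det(λI − M) = λ³ − (tr M) λ² + s λ − det M, where s is the sum of the principal 2×2 minors.
tr M = -3 + 4 + 0 = 1.
s = ((-3)·4 − 1²) + ((-3)·0 − 4²) + (4·0 − 3²) = -13 + (-16) + (-9) = -38.
det M (expand along row 1) = (-3)·(-9) − 1·(-12) + 4·(-13) = -13.
Characteristic polynomial: λ³ − λ² − 38λ + 13 = 0.
Substitute λ = y + (tr M)/3 = y + 0.333333 to remove the quadratic term: y³ + p·y + q = 0 with p = s − (tr M)²/3 = -38.333333 and q = −2(tr M)³/27 + (tr M)·s/3 − det M = 0.259259.
Three real roots ⇒ use the trigonometric (Viète) form: r = 2√(−p/3) = 7.149204, φ = arccos(3q/(p·r)) = arccos(-0.002838) = 1.573634 rad.
y_k = r·cos(φ/3 − 2πk/3) for k = 0, 1, 2 gives y = 6.188007, 0.006763, -6.194771.
λ_k = y_k + 0.333333 gives λ = 6.5213, 0.3401, -5.8614 (check: the sum is 1.0000 = tr M).

Hence λ_max = 6.5213 and λ_min = -5.8614.


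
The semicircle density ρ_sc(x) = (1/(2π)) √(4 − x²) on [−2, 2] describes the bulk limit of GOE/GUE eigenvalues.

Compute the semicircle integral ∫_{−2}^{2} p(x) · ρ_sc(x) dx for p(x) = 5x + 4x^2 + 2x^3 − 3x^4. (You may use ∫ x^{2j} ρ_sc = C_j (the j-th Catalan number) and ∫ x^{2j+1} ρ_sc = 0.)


Write p(x) = Σ a_i x^i, split into monomials and integrate each against ρ_sc separately.
Using ∫ x^{2j} ρ_sc = C_j = (1/(j+1)) C(2j, j) (Catalan numbers) and ∫ x^{2j+1} ρ_sc = 0 (odd monomials vanish by symmetry):
  i = 1 (odd): ∫ x^1 ρ_sc = 0 (vanishes)
  i = 2 (even): a_2 · C_{1} = 4 · 1 = 4
  i = 3 (odd): ∫ x^3 ρ_sc = 0 (vanishes)
  i = 4 (even): a_4 · C_{2} = -3 · 2 = -6

Summing the contributions: ∫_{−2}^{2} p(x) ρ_sc(x) dx = 4 + (-6) = -2.


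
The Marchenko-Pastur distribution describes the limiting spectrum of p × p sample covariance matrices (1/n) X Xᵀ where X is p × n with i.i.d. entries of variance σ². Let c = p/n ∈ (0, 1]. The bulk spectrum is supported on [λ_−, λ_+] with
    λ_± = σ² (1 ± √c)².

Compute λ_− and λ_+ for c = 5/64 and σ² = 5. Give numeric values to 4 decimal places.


c = 5/64 = 0.078125; √c = 0.279508.
λ_− = σ² (1 − √c)² = 5 · (1 − 0.279508)² = 5 · (0.720492)² = 2.595540.
λ_+ = σ² (1 + √c)² = 5 · (1 + 0.279508)² = 5 · (1.279508)² = 8.185710.

Rounded to 4 decimal places: λ_− ≈ 2.5955, λ_+ ≈ 8.1857.


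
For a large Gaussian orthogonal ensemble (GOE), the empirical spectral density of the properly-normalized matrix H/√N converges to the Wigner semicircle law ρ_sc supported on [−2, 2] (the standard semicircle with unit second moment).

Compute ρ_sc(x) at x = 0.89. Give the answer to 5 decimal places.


ρ_sc(x) = (1/(2π)) √(4 − x²). With x = 0.89:
  4 − x² = 4 − (0.89)² = 4 − 0.792100 = 3.207900.
  √(4 − x²) = 1.791061.
  1/(2π) = 0.159155.
  ρ_sc(0.89) = 0.159155 · 1.791061 = 0.285056.

Rounded to 5 decimal places: ρ_sc(0.89) ≈ 0.28506.


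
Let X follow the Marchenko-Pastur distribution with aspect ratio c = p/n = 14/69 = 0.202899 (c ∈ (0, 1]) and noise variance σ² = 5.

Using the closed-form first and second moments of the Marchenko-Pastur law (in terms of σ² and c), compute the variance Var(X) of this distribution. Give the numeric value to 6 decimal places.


Recall the MP moments m_1 = E[X] = σ² and m_2 = E[X²] = σ⁴ (1 + c).
m_1 = E[X] = σ² = 5, so m_1² = 25.
m_2 = E[X²] = σ⁴ (1 + c) = 25 · (1 + 0.202899) = 25 · 1.202899 = 30.072464.
(Note m_2 − m_1² simplifies to c · σ⁴ = 0.202899 · 25.)

Var(X) = m_2 − m_1² = 30.072464 − 25 = 5.072464.


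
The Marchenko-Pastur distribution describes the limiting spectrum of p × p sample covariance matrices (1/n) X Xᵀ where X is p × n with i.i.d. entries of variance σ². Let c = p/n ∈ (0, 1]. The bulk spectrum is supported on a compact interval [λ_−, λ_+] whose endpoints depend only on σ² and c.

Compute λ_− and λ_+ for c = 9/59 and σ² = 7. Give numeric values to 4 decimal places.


c = 9/59 = 0.152542; √c = 0.390567.
λ_− = σ² (1 − √c)² = 7 · (1 − 0.390567)² = 7 · (0.609433)² = 2.599862.
λ_+ = σ² (1 + √c)² = 7 · (1 + 0.390567)² = 7 · (1.390567)² = 13.535731.

Rounded to 4 decimal places: λ_− ≈ 2.5999, λ_+ ≈ 13.5357.


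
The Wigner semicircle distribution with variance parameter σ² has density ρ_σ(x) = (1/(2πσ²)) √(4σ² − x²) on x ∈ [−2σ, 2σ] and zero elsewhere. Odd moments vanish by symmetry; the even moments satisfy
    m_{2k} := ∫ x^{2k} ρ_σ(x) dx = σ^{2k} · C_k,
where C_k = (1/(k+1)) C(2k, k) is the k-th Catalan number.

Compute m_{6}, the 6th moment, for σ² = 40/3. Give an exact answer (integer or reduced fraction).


By the scaled semicircle moment identity, m_{2k} = σ^{2k} · C_k with k = 3.
C_3 = (1/(k+1)) · C(2k, k) = (1/4) · C(6, 3) = (1/4) · 20 = 5.
σ^{2k} = (σ²)^k = (40/3)^3 = 64000/27.

Therefore m_{6} = σ^{6} · C_3 = (64000/27) · 5 = 320000/27.


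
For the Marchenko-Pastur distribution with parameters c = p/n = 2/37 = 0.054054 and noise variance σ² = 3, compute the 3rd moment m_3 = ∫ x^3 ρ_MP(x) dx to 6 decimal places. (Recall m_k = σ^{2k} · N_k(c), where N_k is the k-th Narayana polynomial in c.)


E[X³] = σ⁶ (1 + 3c + c²) (third MP moment). With σ² = 3 (so σ⁶ = 27) and c = 2/37 = 0.054054: E[X³] = 27 · (1 + 3·0.054054 + (0.054054)²) = 27 · 1.165084.

So E[X^3] = 31.457268.


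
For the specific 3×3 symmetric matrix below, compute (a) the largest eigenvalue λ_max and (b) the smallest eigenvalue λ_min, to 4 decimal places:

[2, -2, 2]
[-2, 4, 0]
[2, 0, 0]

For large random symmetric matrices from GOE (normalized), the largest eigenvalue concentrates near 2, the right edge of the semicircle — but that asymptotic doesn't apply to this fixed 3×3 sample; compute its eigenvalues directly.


Since M is real symmetric, all three eigenvalues are real; they are the roots of det(λI − M) = λ³ − (tr M) λ² + s λ − det M, where s is the sum of the principal 2×2 minors.
tr M = 2 + 4 + 0 = 6.
s = (2·4 − (-2)²) + (2·0 − 2²) + (4·0 − 0²) = 4 + (-4) + 0 = 0.
det M (expand along row 1) = 2·0 − (-2)·0 + 2·(-8) = -16.
Characteristic polynomial: λ³ − 6λ² + 16 = 0.
Substitute λ = y + (tr M)/3 = y + 2.000000 to remove the quadratic term: y³ + p·y + q = 0 with p = s − (tr M)²/3 = -12.000000 and q = −2(tr M)³/27 + (tr M)·s/3 − det M = 0.000000.
Three real roots ⇒ use the trigonometric (Viète) form: r = 2√(−p/3) = 4.000000, φ = arccos(3q/(p·r)) = arccos(0.000000) = 1.570796 rad.
y_k = r·cos(φ/3 − 2πk/3) for k = 0, 1, 2 gives y = 3.464102, 0.000000, -3.464102.
λ_k = y_k + 2.000000 gives λ = 5.4641, 2.0000, -1.4641 (check: the sum is 6.0000 = tr M).

Hence λ_max = 5.4641 and λ_min = -1.4641.


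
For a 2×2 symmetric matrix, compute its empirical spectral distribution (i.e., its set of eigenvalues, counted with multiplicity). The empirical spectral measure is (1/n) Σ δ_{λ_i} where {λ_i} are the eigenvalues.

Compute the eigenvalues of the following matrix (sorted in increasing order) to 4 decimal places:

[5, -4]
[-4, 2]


Since M is real symmetric, both eigenvalues are real; they are the roots of det(λI − M) = λ² − (tr M) λ + det M.
tr M = 5 + 2 = 7.
det M = 5·2 − (-4)² = 10 − 16 = -6.
Characteristic polynomial: λ² − 7λ − 6 = 0.
Discriminant Δ = (tr M)² − 4·det M = 49 − (-24) = 73; √Δ = 8.544004.
λ = (tr M ± √Δ)/2 = (7 ± 8.544004)/2, giving (tr M − √Δ)/2 = -0.7720 and (tr M + √Δ)/2 = 7.7720.

Eigenvalues sorted in increasing order: [-0.7720, 7.7720].


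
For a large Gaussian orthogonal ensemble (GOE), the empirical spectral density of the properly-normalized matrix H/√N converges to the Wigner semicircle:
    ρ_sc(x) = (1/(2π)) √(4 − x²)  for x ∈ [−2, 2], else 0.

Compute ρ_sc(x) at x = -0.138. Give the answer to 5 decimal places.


ρ_sc(x) = (1/(2π)) √(4 − x²). With x = -0.138:
  4 − x² = 4 − (-0.138)² = 4 − 0.019044 = 3.980956.
  √(4 − x²) = 1.995233.
  1/(2π) = 0.159155.
  ρ_sc(-0.138) = 0.159155 · 1.995233 = 0.317551.

Rounded to 5 decimal places: ρ_sc(-0.138) ≈ 0.31755.


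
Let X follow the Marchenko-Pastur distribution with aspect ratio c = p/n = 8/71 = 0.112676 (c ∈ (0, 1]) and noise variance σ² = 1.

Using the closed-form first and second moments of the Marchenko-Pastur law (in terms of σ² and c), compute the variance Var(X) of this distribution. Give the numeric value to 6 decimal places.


Recall the MP moments m_1 = E[X] = σ² and m_2 = E[X²] = σ⁴ (1 + c).
m_1 = E[X] = σ² = 1, so m_1² = 1.
m_2 = E[X²] = σ⁴ (1 + c) = 1 · (1 + 0.112676) = 1 · 1.112676 = 1.112676.
(Note m_2 − m_1² simplifies to c · σ⁴ = 0.112676 · 1.)

Var(X) = m_2 − m_1² = 1.112676 − 1 = 0.112676.


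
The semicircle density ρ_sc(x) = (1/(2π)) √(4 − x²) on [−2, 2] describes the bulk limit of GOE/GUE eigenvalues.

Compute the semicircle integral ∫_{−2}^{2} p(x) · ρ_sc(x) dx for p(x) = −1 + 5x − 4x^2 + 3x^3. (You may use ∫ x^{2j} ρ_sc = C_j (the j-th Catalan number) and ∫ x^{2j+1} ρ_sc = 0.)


Write p(x) = Σ a_i x^i, split into monomials and integrate each against ρ_sc separately.
Using ∫ x^{2j} ρ_sc = C_j = (1/(j+1)) C(2j, j) (Catalan numbers) and ∫ x^{2j+1} ρ_sc = 0 (odd monomials vanish by symmetry):
  i = 0 (even): a_0 · C_{0} = -1 · 1 = -1
  i = 1 (odd): ∫ x^1 ρ_sc = 0 (vanishes)
  i = 2 (even): a_2 · C_{1} = -4 · 1 = -4
  i = 3 (odd): ∫ x^3 ρ_sc = 0 (vanishes)

Summing the contributions: ∫_{−2}^{2} p(x) ρ_sc(x) dx = (-1) + (-4) = -5.


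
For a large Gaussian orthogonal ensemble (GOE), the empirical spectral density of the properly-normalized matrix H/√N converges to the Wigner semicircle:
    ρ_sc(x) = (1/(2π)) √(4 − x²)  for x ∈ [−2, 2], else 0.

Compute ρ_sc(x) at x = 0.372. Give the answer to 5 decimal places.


ρ_sc(x) = (1/(2π)) √(4 − x²). With x = 0.372:
  4 − x² = 4 − (0.372)² = 4 − 0.138384 = 3.861616.
  √(4 − x²) = 1.965099.
  1/(2π) = 0.159155.
  ρ_sc(0.372) = 0.159155 · 1.965099 = 0.312755.

Rounded to 5 decimal places: ρ_sc(0.372) ≈ 0.31276.


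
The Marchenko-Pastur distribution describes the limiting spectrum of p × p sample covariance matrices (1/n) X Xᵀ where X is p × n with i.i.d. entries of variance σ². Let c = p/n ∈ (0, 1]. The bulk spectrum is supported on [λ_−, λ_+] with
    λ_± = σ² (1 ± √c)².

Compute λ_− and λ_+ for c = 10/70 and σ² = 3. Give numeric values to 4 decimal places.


c = 10/70 = 0.142857; √c = 0.377964.
λ_− = σ² (1 − √c)² = 3 · (1 − 0.377964)² = 3 · (0.622036)² = 1.160785.
λ_+ = σ² (1 + √c)² = 3 · (1 + 0.377964)² = 3 · (1.377964)² = 5.696358.

Rounded to 4 decimal places: λ_− ≈ 1.1608, λ_+ ≈ 5.6964.


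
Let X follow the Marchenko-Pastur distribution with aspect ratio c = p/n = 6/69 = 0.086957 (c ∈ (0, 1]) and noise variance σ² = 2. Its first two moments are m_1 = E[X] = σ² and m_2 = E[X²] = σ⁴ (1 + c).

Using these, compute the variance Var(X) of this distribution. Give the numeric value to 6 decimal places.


m_1 = E[X] = σ² = 2, so m_1² = 4.
m_2 = E[X²] = σ⁴ (1 + c) = 4 · (1 + 0.086957) = 4 · 1.086957 = 4.347826.
(Note m_2 − m_1² simplifies to c · σ⁴ = 0.086957 · 4.)

Var(X) = m_2 − m_1² = 4.347826 − 4 = 0.347826.


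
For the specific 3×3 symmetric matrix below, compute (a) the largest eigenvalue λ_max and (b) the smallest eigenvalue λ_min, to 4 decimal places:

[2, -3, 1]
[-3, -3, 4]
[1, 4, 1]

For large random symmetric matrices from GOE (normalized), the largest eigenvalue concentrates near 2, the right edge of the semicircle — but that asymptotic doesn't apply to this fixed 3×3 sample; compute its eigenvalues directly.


Since M is real symmetric, all three eigenvalues are real; they are the roots of det(λI − M) = λ³ − (tr M) λ² + s λ − det M, where s is the sum of the principal 2×2 minors.
tr M = 2 + (-3) + 1 = 0.
s = (2·(-3) − (-3)²) + (2·1 − 1²) + ((-3)·1 − 4²) = -15 + 1 + (-19) = -33.
det M (expand along row 1) = 2·(-19) − (-3)·(-7) + 1·(-9) = -68.
Characteristic polynomial: λ³ − 33λ + 68 = 0.
Substitute λ = y + (tr M)/3 = y + 0.000000 to remove the quadratic term: y³ + p·y + q = 0 with p = s − (tr M)²/3 = -33.000000 and q = −2(tr M)³/27 + (tr M)·s/3 − det M = 68.000000.
Three real roots ⇒ use the trigonometric (Viète) form: r = 2√(−p/3) = 6.633250, φ = arccos(3q/(p·r)) = arccos(-0.931944) = 2.770534 rad.
y_k = r·cos(φ/3 − 2πk/3) for k = 0, 1, 2 gives y = 4.000000, 2.582576, -6.582576.
λ_k = y_k + 0.000000 gives λ = 4.0000, 2.5826, -6.5826 (check: the sum is 0.0000 = tr M).

Hence λ_max = 4.0000 and λ_min = -6.5826.


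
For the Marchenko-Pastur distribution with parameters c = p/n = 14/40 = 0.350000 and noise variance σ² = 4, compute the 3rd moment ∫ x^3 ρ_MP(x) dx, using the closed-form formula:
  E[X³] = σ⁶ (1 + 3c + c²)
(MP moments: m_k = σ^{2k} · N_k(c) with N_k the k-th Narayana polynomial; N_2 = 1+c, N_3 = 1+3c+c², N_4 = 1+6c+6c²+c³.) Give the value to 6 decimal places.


E[X³] = σ⁶ (1 + 3c + c²) (third MP moment). With σ² = 4 (so σ⁶ = 64) and c = 14/40 = 0.350000: E[X³] = 64 · (1 + 3·0.350000 + (0.350000)²) = 64 · 2.172500.

So E[X^3] = 139.040000.


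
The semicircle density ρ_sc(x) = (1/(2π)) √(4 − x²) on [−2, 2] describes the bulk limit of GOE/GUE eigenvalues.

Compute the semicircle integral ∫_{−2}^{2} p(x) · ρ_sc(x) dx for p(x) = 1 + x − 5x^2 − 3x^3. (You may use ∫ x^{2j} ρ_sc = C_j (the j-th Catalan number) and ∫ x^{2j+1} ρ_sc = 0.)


Write p(x) = Σ a_i x^i, split into monomials and integrate each against ρ_sc separately.
Using ∫ x^{2j} ρ_sc = C_j = (1/(j+1)) C(2j, j) (Catalan numbers) and ∫ x^{2j+1} ρ_sc = 0 (odd monomials vanish by symmetry):
  i = 0 (even): a_0 · C_{0} = 1 · 1 = 1
  i = 1 (odd): ∫ x^1 ρ_sc = 0 (vanishes)
  i = 2 (even): a_2 · C_{1} = -5 · 1 = -5
  i = 3 (odd): ∫ x^3 ρ_sc = 0 (vanishes)

Summing the contributions: ∫_{−2}^{2} p(x) ρ_sc(x) dx = 1 + (-5) = -4.


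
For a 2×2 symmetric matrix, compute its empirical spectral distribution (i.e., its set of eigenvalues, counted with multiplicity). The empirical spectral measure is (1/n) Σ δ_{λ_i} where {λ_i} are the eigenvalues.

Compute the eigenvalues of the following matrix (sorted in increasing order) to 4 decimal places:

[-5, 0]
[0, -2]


Since M is real symmetric, both eigenvalues are real; they are the roots of det(λI − M) = λ² − (tr M) λ + det M.
tr M = -5 + (-2) = -7.
det M = (-5)·(-2) − 0² = 10 − 0 = 10.
Characteristic polynomial: λ² + 7λ + 10 = 0.
Discriminant Δ = (tr M)² − 4·det M = 49 − 40 = 9; √Δ = 3.000000.
λ = (tr M ± √Δ)/2 = (-7 ± 3.000000)/2, giving (tr M − √Δ)/2 = -5.0000 and (tr M + √Δ)/2 = -2.0000.

Eigenvalues sorted in increasing order: [-5.0000, -2.0000].


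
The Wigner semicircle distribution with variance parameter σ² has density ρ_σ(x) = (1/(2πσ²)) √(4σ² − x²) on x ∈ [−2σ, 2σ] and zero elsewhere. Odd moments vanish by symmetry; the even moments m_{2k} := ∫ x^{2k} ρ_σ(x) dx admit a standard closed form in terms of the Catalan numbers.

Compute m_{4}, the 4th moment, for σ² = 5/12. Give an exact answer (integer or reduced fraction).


By the scaled semicircle moment identity, m_{2k} = σ^{2k} · C_k with k = 2.
C_2 = (1/(k+1)) · C(2k, k) = (1/3) · C(4, 2) = (1/3) · 6 = 2.
σ^{2k} = (σ²)^k = (5/12)^2 = 25/144.

Therefore m_{4} = σ^{4} · C_2 = (25/144) · 2 = 25/72.


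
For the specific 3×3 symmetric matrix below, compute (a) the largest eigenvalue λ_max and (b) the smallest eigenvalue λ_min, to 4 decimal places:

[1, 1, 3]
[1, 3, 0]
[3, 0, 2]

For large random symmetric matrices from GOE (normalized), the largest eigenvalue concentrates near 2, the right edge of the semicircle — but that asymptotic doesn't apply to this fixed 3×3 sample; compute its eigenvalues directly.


Since M is real symmetric, all three eigenvalues are real; they are the roots of det(λI − M) = λ³ − (tr M) λ² + s λ − det M, where s is the sum of the principal 2×2 minors.
tr M = 1 + 3 + 2 = 6.
s = (1·3 − 1²) + (1·2 − 3²) + (3·2 − 0²) = 2 + (-7) + 6 = 1.
det M (expand along row 1) = 1·6 − 1·2 + 3·(-9) = -23.
Characteristic polynomial: λ³ − 6λ² + λ + 23 = 0.
Substitute λ = y + (tr M)/3 = y + 2.000000 to remove the quadratic term: y³ + p·y + q = 0 with p = s − (tr M)²/3 = -11.000000 and q = −2(tr M)³/27 + (tr M)·s/3 − det M = 9.000000.
Three real roots ⇒ use the trigonometric (Viète) form: r = 2√(−p/3) = 3.829708, φ = arccos(3q/(p·r)) = arccos(-0.640922) = 2.266495 rad.
y_k = r·cos(φ/3 − 2πk/3) for k = 0, 1, 2 gives y = 2.787759, 0.880170, -3.667929.
λ_k = y_k + 2.000000 gives λ = 4.7878, 2.8802, -1.6679 (check: the sum is 6.0000 = tr M).

Hence λ_max = 4.7878 and λ_min = -1.6679.


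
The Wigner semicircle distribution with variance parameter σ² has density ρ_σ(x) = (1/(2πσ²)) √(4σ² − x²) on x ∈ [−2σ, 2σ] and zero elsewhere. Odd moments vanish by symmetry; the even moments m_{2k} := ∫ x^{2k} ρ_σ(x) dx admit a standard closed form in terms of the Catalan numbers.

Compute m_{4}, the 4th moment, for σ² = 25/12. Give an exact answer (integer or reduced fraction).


By the scaled semicircle moment identity, m_{2k} = σ^{2k} · C_k with k = 2.
C_2 = (1/(k+1)) · C(2k, k) = (1/3) · C(4, 2) = (1/3) · 6 = 2.
σ^{2k} = (σ²)^k = (25/12)^2 = 625/144.

Therefore m_{4} = σ^{4} · C_2 = (625/144) · 2 = 625/72.


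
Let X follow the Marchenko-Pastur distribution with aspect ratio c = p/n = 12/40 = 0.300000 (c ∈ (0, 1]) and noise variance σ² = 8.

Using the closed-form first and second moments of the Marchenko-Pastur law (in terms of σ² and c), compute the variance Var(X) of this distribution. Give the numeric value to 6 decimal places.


Recall the MP moments m_1 = E[X] = σ² and m_2 = E[X²] = σ⁴ (1 + c).
m_1 = E[X] = σ² = 8, so m_1² = 64.
m_2 = E[X²] = σ⁴ (1 + c) = 64 · (1 + 0.300000) = 64 · 1.300000 = 83.200000.
(Note m_2 − m_1² simplifies to c · σ⁴ = 0.300000 · 64.)

Var(X) = m_2 − m_1² = 83.200000 − 64 = 19.200000.


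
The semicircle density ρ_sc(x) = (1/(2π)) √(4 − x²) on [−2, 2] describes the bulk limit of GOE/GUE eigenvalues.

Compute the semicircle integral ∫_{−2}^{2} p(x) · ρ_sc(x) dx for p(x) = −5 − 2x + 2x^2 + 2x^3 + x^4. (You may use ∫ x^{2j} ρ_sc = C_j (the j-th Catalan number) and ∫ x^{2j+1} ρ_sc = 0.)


Write p(x) = Σ a_i x^i, split into monomials and integrate each against ρ_sc separately.
Using ∫ x^{2j} ρ_sc = C_j = (1/(j+1)) C(2j, j) (Catalan numbers) and ∫ x^{2j+1} ρ_sc = 0 (odd monomials vanish by symmetry):
  i = 0 (even): a_0 · C_{0} = -5 · 1 = -5
  i = 1 (odd): ∫ x^1 ρ_sc = 0 (vanishes)
  i = 2 (even): a_2 · C_{1} = 2 · 1 = 2
  i = 3 (odd): ∫ x^3 ρ_sc = 0 (vanishes)
  i = 4 (even): a_4 · C_{2} = 1 · 2 = 2

Summing the contributions: ∫_{−2}^{2} p(x) ρ_sc(x) dx = (-5) + 2 + 2 = -1.


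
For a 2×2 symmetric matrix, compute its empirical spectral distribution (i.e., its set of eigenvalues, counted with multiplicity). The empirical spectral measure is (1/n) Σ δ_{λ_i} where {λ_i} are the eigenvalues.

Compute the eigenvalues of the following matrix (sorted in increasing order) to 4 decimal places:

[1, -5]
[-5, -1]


Since M is real symmetric, both eigenvalues are real; they are the roots of det(λI − M) = λ² − (tr M) λ + det M.
tr M = 1 + (-1) = 0.
det M = 1·(-1) − (-5)² = -1 − 25 = -26.
Characteristic polynomial: λ² − 26 = 0.
Discriminant Δ = (tr M)² − 4·det M = 0 − (-104) = 104; √Δ = 10.198039.
λ = (tr M ± √Δ)/2 = (0 ± 10.198039)/2, giving (tr M − √Δ)/2 = -5.0990 and (tr M + √Δ)/2 = 5.0990.

Eigenvalues sorted in increasing order: [-5.0990, 5.0990].


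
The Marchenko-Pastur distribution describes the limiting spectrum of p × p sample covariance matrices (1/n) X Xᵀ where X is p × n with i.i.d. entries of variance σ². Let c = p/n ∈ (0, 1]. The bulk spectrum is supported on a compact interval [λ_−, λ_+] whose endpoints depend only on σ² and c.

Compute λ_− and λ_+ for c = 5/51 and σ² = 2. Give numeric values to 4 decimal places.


c = 5/51 = 0.098039; √c = 0.313112.
λ_− = σ² (1 − √c)² = 2 · (1 − 0.313112)² = 2 · (0.686888)² = 0.943630.
λ_+ = σ² (1 + √c)² = 2 · (1 + 0.313112)² = 2 · (1.313112)² = 3.448527.

Rounded to 4 decimal places: λ_− ≈ 0.9436, λ_+ ≈ 3.4485.


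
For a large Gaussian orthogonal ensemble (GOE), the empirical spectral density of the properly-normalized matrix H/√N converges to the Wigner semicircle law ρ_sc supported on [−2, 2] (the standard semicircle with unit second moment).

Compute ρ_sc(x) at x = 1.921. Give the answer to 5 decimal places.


ρ_sc(x) = (1/(2π)) √(4 − x²). With x = 1.921:
  4 − x² = 4 − (1.921)² = 4 − 3.690241 = 0.309759.
  √(4 − x²) = 0.556560.
  1/(2π) = 0.159155.
  ρ_sc(1.921) = 0.159155 · 0.556560 = 0.088579.

Rounded to 5 decimal places: ρ_sc(1.921) ≈ 0.08858.


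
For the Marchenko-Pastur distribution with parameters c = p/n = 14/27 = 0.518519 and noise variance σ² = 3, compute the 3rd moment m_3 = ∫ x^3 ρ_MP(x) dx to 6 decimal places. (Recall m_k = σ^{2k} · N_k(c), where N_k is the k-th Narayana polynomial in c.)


E[X³] = σ⁶ (1 + 3c + c²) (third MP moment). With σ² = 3 (so σ⁶ = 27) and c = 14/27 = 0.518519: E[X³] = 27 · (1 + 3·0.518519 + (0.518519)²) = 27 · 2.824417.

So E[X^3] = 76.259259.


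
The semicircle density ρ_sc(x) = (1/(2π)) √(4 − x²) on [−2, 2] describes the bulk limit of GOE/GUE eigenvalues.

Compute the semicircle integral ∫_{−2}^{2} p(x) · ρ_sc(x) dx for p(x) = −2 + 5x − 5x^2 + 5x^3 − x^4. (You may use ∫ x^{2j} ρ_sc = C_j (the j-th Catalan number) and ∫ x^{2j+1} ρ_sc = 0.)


Write p(x) = Σ a_i x^i, split into monomials and integrate each against ρ_sc separately.
Using ∫ x^{2j} ρ_sc = C_j = (1/(j+1)) C(2j, j) (Catalan numbers) and ∫ x^{2j+1} ρ_sc = 0 (odd monomials vanish by symmetry):
  i = 0 (even): a_0 · C_{0} = -2 · 1 = -2
  i = 1 (odd): ∫ x^1 ρ_sc = 0 (vanishes)
  i = 2 (even): a_2 · C_{1} = -5 · 1 = -5
  i = 3 (odd): ∫ x^3 ρ_sc = 0 (vanishes)
  i = 4 (even): a_4 · C_{2} = -1 · 2 = -2

Summing the contributions: ∫_{−2}^{2} p(x) ρ_sc(x) dx = (-2) + (-5) + (-2) = -9.


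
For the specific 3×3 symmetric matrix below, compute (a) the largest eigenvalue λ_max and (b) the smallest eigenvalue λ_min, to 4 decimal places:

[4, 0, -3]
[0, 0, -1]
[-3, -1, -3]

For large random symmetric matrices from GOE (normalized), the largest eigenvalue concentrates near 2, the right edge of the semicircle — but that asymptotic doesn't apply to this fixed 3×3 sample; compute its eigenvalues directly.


Since M is real symmetric, all three eigenvalues are real; they are the roots of det(λI − M) = λ³ − (tr M) λ² + s λ − det M, where s is the sum of the principal 2×2 minors.
tr M = 4 + 0 + (-3) = 1.
s = (4·0 − 0²) + (4·(-3) − (-3)²) + (0·(-3) − (-1)²) = 0 + (-21) + (-1) = -22.
det M (expand along row 1) = 4·(-1) − 0·(-3) + (-3)·0 = -4.
Characteristic polynomial: λ³ − λ² − 22λ + 4 = 0.
Substitute λ = y + (tr M)/3 = y + 0.333333 to remove the quadratic term: y³ + p·y + q = 0 with p = s − (tr M)²/3 = -22.333333 and q = −2(tr M)³/27 + (tr M)·s/3 − det M = -3.407407.
Three real roots ⇒ use the trigonometric (Viète) form: r = 2√(−p/3) = 5.456902, φ = arccos(3q/(p·r)) = arccos(0.083878) = 1.486820 rad.
y_k = r·cos(φ/3 − 2πk/3) for k = 0, 1, 2 gives y = 4.800329, -0.152730, -4.647599.
λ_k = y_k + 0.333333 gives λ = 5.1337, 0.1806, -4.3143 (check: the sum is 1.0000 = tr M).

Hence λ_max = 5.1337 and λ_min = -4.3143.


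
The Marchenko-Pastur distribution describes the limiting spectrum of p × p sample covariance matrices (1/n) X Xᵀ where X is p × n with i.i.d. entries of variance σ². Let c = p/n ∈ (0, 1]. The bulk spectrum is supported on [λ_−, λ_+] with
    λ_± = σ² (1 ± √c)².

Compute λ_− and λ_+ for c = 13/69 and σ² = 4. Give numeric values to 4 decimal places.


c = 13/69 = 0.188406; √c = 0.434057.
λ_− = σ² (1 − √c)² = 4 · (1 − 0.434057)² = 4 · (0.565943)² = 1.281164.
λ_+ = σ² (1 + √c)² = 4 · (1 + 0.434057)² = 4 · (1.434057)² = 8.226082.

Rounded to 4 decimal places: λ_− ≈ 1.2812, λ_+ ≈ 8.2261.


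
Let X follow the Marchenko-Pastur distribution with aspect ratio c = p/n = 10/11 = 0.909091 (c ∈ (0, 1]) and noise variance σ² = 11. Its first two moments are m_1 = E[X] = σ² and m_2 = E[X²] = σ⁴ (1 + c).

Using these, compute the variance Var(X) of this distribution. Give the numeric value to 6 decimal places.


m_1 = E[X] = σ² = 11, so m_1² = 121.
m_2 = E[X²] = σ⁴ (1 + c) = 121 · (1 + 0.909091) = 121 · 1.909091 = 231.000000.
(Note m_2 − m_1² simplifies to c · σ⁴ = 0.909091 · 121.)

Var(X) = m_2 − m_1² = 231.000000 − 121 = 110.000000.


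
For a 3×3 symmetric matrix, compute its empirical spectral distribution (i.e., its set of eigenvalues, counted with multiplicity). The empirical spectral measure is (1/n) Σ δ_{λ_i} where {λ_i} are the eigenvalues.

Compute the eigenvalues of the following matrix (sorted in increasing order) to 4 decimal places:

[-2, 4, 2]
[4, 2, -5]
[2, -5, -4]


Since M is real symmetric, all three eigenvalues are real; they are the roots of det(λI − M) = λ³ − (tr M) λ² + s λ − det M, where s is the sum of the principal 2×2 minors.
tr M = -2 + 2 + (-4) = -4.
s = ((-2)·2 − 4²) + ((-2)·(-4) − 2²) + (2·(-4) − (-5)²) = -20 + 4 + (-33) = -49.
det M (expand along row 1) = (-2)·(-33) − 4·(-6) + 2·(-24) = 42.
Characteristic polynomial: λ³ + 4λ² − 49λ − 42 = 0.
Substitute λ = y + (tr M)/3 = y − 1.333333 to remove the quadratic term: y³ + p·y + q = 0 with p = s − (tr M)²/3 = -54.333333 and q = −2(tr M)³/27 + (tr M)·s/3 − det M = 28.074074.
Three real roots ⇒ use the trigonometric (Viète) form: r = 2√(−p/3) = 8.511430, φ = arccos(3q/(p·r)) = arccos(-0.182120) = 1.753938 rad.
y_k = r·cos(φ/3 − 2πk/3) for k = 0, 1, 2 gives y = 7.097745, 0.519278, -7.617023.
λ_k = y_k − 1.333333 gives λ = 5.7644, -0.8141, -8.9504 (check: the sum is -4.0000 = tr M).

Eigenvalues sorted in increasing order: [-8.9504, -0.8141, 5.7644].


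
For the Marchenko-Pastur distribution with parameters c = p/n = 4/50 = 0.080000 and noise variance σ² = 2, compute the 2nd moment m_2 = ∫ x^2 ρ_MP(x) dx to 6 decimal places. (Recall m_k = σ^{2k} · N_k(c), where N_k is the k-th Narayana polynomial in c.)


E[X²] = σ⁴ (1 + c) (second MP moment). With σ² = 2 (so σ⁴ = 4) and c = 4/50 = 0.080000: E[X²] = 4 · (1 + 0.080000) = 4 · 1.080000.

So E[X^2] = 4.320000.


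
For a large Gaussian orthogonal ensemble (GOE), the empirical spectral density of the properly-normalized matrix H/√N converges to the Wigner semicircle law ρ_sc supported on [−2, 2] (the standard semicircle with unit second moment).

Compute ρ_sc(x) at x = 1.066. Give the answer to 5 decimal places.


ρ_sc(x) = (1/(2π)) √(4 − x²). With x = 1.066:
  4 − x² = 4 − (1.066)² = 4 − 1.136356 = 2.863644.
  √(4 − x²) = 1.692230.
  1/(2π) = 0.159155.
  ρ_sc(1.066) = 0.159155 · 1.692230 = 0.269327.

Rounded to 5 decimal places: ρ_sc(1.066) ≈ 0.26933.


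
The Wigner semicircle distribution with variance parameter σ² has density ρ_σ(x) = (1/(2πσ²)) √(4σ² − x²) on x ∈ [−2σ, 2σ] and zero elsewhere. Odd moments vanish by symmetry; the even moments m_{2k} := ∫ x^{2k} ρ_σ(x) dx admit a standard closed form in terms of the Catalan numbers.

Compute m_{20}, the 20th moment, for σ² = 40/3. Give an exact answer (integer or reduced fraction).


By the scaled semicircle moment identity, m_{2k} = σ^{2k} · C_k with k = 10.
C_10 = (1/(k+1)) · C(2k, k) = (1/11) · C(20, 10) = (1/11) · 184756 = 16796.
σ^{2k} = (σ²)^k = (40/3)^10 = 10485760000000000/59049.

Therefore m_{20} = σ^{20} · C_10 = (10485760000000000/59049) · 16796 = 176118824960000000000/59049.
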